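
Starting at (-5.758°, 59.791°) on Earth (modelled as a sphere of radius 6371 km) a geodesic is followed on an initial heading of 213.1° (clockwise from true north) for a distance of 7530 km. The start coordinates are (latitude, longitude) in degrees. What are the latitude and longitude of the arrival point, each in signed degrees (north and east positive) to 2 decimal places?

-54.03°, 0.44°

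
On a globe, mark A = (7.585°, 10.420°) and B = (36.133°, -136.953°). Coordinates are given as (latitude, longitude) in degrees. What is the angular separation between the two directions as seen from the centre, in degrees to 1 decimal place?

In radians: φ₁ = 0.1324, φ₂ = 0.6306, Δλ = -147.373° = -2.5721 rad.
cos c = sin φ₁ sin φ₂ + cos φ₁ cos φ₂ cos Δλ = (0.1320)(0.5897) + (0.9913)(0.8077)(-0.8422) = -0.59642,
so c = arccos(-0.59642) = 2.20983 rad.
So the angular separation is 126.6°.

126.6°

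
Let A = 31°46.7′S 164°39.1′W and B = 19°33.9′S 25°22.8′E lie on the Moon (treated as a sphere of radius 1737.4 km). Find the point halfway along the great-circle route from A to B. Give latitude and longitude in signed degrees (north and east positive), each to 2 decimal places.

-78.10°, 80.00°

Central angle δ = 2.2299 rad. Interpolating on the sphere with fraction f = 0.5:
P = [sin((1−f)δ)·A + sin(fδ)·B] / sin δ = 1.1358·A + 1.1358·B in Cartesian coordinates,
giving P = (0.0358, 0.2032, -0.9785), i.e. latitude -78.10°, longitude 80.00°.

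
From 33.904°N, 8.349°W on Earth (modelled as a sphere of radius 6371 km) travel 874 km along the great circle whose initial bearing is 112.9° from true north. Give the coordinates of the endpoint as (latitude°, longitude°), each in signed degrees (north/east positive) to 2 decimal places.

30.56°, 0.06°

Angular distance δ = d/R = 874/6371 = 0.13718 rad; initial bearing θ = 1.9705 rad.
sin φ₂ = sin φ₁ cos δ + cos φ₁ sin δ cos θ = (0.5578)(0.9906) + (0.8300)(0.1368)(-0.3891) = 0.5084, so φ₂ = 30.56°.
Δλ = atan2(sin θ sin δ cos φ₁, cos δ − sin φ₁ sin φ₂) = atan2(0.1046, 0.7070) = 8.412°.
λ₂ = -8.349° + 8.412° = 0.06°.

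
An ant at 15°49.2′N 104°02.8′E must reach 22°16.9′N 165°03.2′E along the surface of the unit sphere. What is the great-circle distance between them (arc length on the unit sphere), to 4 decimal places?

Let φ₁ = 0.2761 rad, φ₂ = 0.3889 rad, and Δλ = 1.0648 rad.
cos c = sin φ₁ sin φ₂ + cos φ₁ cos φ₂ cos Δλ = (0.2726)(0.3792) + (0.9621)(0.9253)(0.4847) = 0.53489,
so c = arccos(0.53489) = 1.00642 rad.
On the unit sphere the arc length equals the central angle: 1.0064.

1.0064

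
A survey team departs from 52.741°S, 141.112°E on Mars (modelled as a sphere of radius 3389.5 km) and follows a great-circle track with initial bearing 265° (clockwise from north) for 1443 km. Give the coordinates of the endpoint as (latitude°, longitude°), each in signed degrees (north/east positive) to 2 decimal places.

-48.30°, 102.91°

Angular distance δ = d/R = 1443/3389.5 = 0.42573 rad; initial bearing θ = 4.6251 rad.
sin φ₂ = sin φ₁ cos δ + cos φ₁ sin δ cos θ = (-0.7959)(0.9107) + (0.6054)(0.4130)(-0.0872) = -0.7467, so φ₂ = -48.30°.
Δλ = atan2(sin θ sin δ cos φ₁, cos δ − sin φ₁ sin φ₂) = atan2(-0.2491, 0.3165) = -38.204°.
λ₂ = 141.112° − 38.204° = 102.91°.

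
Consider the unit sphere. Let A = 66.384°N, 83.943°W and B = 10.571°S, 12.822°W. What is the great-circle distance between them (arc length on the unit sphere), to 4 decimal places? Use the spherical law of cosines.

Let φ₁ = 1.1586 rad, φ₂ = -0.1845 rad, and Δλ = 1.2413 rad.
cos c = sin φ₁ sin φ₂ + cos φ₁ cos φ₂ cos Δλ = (0.9163)(-0.1835) + (0.4006)(0.9830)(0.3236) = -0.04067,
so c = arccos(-0.04067) = 1.61147 rad.
On the unit sphere the arc length equals the central angle: 1.6115.

1.6115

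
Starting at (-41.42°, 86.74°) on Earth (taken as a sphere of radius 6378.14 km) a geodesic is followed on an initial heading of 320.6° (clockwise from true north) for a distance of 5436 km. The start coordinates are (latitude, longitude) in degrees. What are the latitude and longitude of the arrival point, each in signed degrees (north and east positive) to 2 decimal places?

Angular distance δ = d/R = 5436/6378.14 = 0.85229 rad; initial bearing θ = 5.5955 rad.
sin φ₂ = sin φ₁ cos δ + cos φ₁ sin δ cos θ = (-0.6616)(0.6583) + (0.7499)(0.7528)(0.7727) = 0.0007, so φ₂ = 0.04°.
Δλ = atan2(sin θ sin δ cos φ₁, cos δ − sin φ₁ sin φ₂) = atan2(-0.3583, 0.6587) = -28.543°.
λ₂ = 86.740° − 28.543° = 58.20°.

0.04°, 58.20°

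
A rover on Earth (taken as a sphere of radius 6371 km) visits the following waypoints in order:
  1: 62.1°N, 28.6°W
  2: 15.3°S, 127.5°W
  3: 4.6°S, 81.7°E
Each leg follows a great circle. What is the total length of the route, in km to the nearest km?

Leg 1→2: central angle 1.8787 rad, distance 11969.0 km.
Leg 2→3: central angle 2.5289 rad, distance 16111.7 km.
Total: 11969.0 + 16111.7 ≈ 28081 km.

28081 km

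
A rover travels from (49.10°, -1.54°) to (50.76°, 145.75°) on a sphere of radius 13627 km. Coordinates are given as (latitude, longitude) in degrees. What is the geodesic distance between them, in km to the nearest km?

In radians: φ₁ = 0.8570, φ₂ = 0.8859, Δλ = 147.290° = 2.5707 rad.
Haversine: a = sin²(Δφ/2) + cos φ₁ cos φ₂ sin²(Δλ/2) = 0.0002 + (0.6547)(0.6326)(0.9207) = 0.38154.
Central angle c = 2·arcsin(√a) = 1.33160 rad.
Distance = R·c = 13627 × 1.3316 ≈ 18146 km.

18146 km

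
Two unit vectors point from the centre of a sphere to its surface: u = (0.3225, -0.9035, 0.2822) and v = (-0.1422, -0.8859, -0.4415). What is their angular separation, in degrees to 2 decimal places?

50.95°

u·v = 0.6300; |u| = 1.0000, |v| = 1.0000.
cos θ = (u·v)/(|u||v|) = 0.6300, so θ = 50.95°.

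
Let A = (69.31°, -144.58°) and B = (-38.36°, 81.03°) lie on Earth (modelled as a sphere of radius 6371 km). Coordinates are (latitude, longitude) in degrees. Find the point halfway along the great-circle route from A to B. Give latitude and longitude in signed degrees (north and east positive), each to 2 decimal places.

27.96°, 106.21°

The central angle between A and B is δ = 2.4565 rad.
With f = 0.5, the slerp weights are sin((1−f)δ)/sin δ = 1.4887 and sin(fδ)/sin δ = 1.4887.
Weighted sum of the unit vectors: (1.4887)·(-0.2879,-0.2048,0.9355) + (1.4887)·(0.1223,0.7745,-0.6206) = (-0.2466, 0.8482, 0.4688).
Converting back: φ = atan2(z, √(x²+y²)) = 27.96°, λ = atan2(y, x) = 106.21°.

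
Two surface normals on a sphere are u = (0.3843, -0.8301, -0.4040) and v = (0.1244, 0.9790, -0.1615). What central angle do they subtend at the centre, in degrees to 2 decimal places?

134.40°

u·v = -0.6996; |u| = 1.0000, |v| = 1.0000.
cos θ = (u·v)/(|u||v|) = -0.6996, so θ = 134.40°.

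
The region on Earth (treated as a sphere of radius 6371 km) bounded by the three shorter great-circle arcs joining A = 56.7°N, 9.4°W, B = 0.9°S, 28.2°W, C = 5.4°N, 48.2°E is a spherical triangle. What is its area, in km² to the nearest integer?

Side lengths (central angles): a = 1.3361, b = 1.1901, c = 1.0396 rad; semiperimeter s = 1.7829.
By l'Huilier's theorem, tan(E/4) = √[tan(s/2) tan((s−a)/2) tan((s−b)/2) tan((s−c)/2)], giving spherical excess E = 0.7240 rad.
Area = E·R² = 0.7240 × (6371)² ≈ 29386384 km².

29386384 km²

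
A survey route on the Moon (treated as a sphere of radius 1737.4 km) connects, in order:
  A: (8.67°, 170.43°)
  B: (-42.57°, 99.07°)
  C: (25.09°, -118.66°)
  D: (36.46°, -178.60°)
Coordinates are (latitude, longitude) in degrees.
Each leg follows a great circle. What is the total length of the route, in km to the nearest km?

Leg A→B: central angle 1.4397 rad, distance 2501.3 km.
Leg B→C: central angle 2.5224 rad, distance 4382.5 km.
Leg C→D: central angle 0.9061 rad, distance 1574.2 km.
Total: 2501.3 + 4382.5 + 1574.2 ≈ 8458 km.

8458 km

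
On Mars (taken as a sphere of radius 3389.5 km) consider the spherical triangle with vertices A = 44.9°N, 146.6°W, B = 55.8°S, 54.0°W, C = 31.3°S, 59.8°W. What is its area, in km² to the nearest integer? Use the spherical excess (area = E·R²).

Side lengths (central angles): a = 0.4335, b = 1.9102, c = 2.2166 rad; semiperimeter s = 2.2802.
By l'Huilier's theorem, tan(E/4) = √[tan(s/2) tan((s−a)/2) tan((s−b)/2) tan((s−c)/2)], giving spherical excess E = 0.5203 rad.
Area = E·R² = 0.5203 × (3389.5)² ≈ 5977599 km².

5977599 km²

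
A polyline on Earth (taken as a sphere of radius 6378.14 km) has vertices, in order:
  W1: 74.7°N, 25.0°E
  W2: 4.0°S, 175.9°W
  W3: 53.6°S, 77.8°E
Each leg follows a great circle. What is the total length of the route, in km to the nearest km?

Leg W1→W2: central angle 1.8894 rad, distance 12050.6 km.
Leg W2→W3: central angle 1.6810 rad, distance 10721.8 km.
Total: 12050.6 + 10721.8 ≈ 22772 km.

22772 km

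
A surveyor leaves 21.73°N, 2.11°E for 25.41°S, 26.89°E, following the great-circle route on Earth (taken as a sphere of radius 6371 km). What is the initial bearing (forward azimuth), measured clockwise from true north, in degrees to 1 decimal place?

With φ₁ = 0.3793, φ₂ = -0.4435, Δλ = 0.4325 rad, the forward-azimuth formula gives
θ = atan2( sin Δλ cos φ₂ , cos φ₁ sin φ₂ − sin φ₁ cos φ₂ cos Δλ ) = atan2(0.3786, -0.7022) = 151.67°.
So the initial bearing is 151.7°.

151.7°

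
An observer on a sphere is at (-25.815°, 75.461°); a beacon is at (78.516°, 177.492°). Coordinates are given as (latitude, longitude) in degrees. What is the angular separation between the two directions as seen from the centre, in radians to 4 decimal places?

2.0534 rad

In radians: φ₁ = -0.4506, φ₂ = 1.3704, Δλ = 102.031° = 1.7808 rad.
cos c = sin φ₁ sin φ₂ + cos φ₁ cos φ₂ cos Δλ = (-0.4355)(0.9800) + (0.9002)(0.1991)(-0.2084) = -0.46411,
so c = arccos(-0.46411) = 2.05342 rad.
So the angular separation is 2.0534 rad.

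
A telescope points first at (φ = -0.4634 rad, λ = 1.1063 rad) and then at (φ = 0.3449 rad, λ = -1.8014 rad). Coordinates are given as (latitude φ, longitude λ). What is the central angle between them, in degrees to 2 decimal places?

165.95°

In radians: φ₁ = -0.4634, φ₂ = 0.3449, Δλ = -166.599° = -2.9077 rad.
cos c = sin φ₁ sin φ₂ + cos φ₁ cos φ₂ cos Δλ = (-0.4470)(0.3381) + (0.8945)(0.9411)(-0.9728) = -0.97006,
so c = arccos(-0.97006) = 2.89629 rad.
So the angular separation is 165.95°.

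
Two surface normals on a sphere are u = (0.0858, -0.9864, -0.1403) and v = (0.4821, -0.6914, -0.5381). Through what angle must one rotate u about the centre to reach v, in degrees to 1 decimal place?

37.0°

u·v = 0.7989; |u| = 1.0000, |v| = 1.0000.
cos θ = (u·v)/(|u||v|) = 0.7988, so θ = 37.0°.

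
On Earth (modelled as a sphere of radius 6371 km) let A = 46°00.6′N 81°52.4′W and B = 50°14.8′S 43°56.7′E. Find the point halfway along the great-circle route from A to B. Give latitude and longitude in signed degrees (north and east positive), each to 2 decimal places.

-4.63°, -23.58°

Central angle δ = 2.5202 rad. Interpolating on the sphere with fraction f = 0.5:
P = [sin((1−f)δ)·A + sin(fδ)·B] / sin δ = 1.6354·A + 1.6354·B in Cartesian coordinates,
giving P = (0.9135, -0.3987, -0.0807), i.e. latitude -4.63°, longitude -23.58°.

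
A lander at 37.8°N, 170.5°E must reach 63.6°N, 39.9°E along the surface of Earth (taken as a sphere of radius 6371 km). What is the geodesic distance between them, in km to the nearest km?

Let φ₁ = 0.6597 rad, φ₂ = 1.1100 rad, and Δλ = -2.2794 rad.
cos c = sin φ₁ sin φ₂ + cos φ₁ cos φ₂ cos Δλ = (0.6129)(0.8957) + (0.7902)(0.4446)(-0.6508) = 0.32035,
so c = arccos(0.32035) = 1.24470 rad.
Distance = R·c = 6371 × 1.2447 ≈ 7930 km.

7930 km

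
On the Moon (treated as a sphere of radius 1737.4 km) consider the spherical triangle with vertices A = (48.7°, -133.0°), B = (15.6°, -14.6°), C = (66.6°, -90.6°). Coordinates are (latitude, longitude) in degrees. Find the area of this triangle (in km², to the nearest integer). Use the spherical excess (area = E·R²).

530140 km²

Side lengths (central angles): a = 1.2246, b = 0.4885, c = 1.6713 rad; semiperimeter s = 1.6922.
By l'Huilier's theorem, tan(E/4) = √[tan(s/2) tan((s−a)/2) tan((s−b)/2) tan((s−c)/2)], giving spherical excess E = 0.1756 rad.
Area = E·R² = 0.1756 × (1737.4)² ≈ 530140 km².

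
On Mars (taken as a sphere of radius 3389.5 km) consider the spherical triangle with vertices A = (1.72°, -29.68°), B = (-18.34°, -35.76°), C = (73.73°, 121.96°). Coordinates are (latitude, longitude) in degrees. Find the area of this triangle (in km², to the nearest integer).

Side lengths (central angles): a = 2.1509, b = 1.7902, c = 0.3654 rad; semiperimeter s = 2.1532.
By l'Huilier's theorem, tan(E/4) = √[tan(s/2) tan((s−a)/2) tan((s−b)/2) tan((s−c)/2)], giving spherical excess E = 0.0883 rad.
Area = E·R² = 0.0883 × (3389.5)² ≈ 1013935 km².

1013935 km²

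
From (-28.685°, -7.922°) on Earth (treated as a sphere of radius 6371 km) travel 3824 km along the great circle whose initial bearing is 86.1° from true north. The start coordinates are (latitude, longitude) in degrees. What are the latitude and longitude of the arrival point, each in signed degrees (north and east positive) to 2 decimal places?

-21.25°, 29.28°

Angular distance δ = d/R = 3824/6371 = 0.60022 rad; initial bearing θ = 1.5027 rad.
sin φ₂ = sin φ₁ cos δ + cos φ₁ sin δ cos θ = (-0.4800)(0.8252) + (0.8773)(0.5648)(0.0680) = -0.3624, so φ₂ = -21.25°.
Δλ = atan2(sin θ sin δ cos φ₁, cos δ − sin φ₁ sin φ₂) = atan2(0.4944, 0.6513) = 37.201°.
λ₂ = -7.922° + 37.201° = 29.28°.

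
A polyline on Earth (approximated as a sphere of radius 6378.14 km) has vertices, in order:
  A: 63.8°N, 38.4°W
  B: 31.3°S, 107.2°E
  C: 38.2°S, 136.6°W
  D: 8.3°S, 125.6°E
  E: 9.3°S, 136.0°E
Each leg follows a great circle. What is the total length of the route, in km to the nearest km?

36831 km

Leg A→B: central angle 2.4613 rad, distance 15698.8 km.
Leg B→C: central angle 1.5460 rad, distance 9860.5 km.
Leg C→D: central angle 1.5871 rad, distance 10122.5 km.
Leg D→E: central angle 0.1802 rad, distance 1149.4 km.
Total: 15698.8 + 9860.5 + 10122.5 + 1149.4 ≈ 36831 km.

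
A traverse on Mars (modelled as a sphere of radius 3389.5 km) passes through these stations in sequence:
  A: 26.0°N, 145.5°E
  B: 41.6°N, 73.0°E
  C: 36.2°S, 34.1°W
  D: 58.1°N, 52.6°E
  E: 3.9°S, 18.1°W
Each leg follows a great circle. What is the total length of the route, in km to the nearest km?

22892 km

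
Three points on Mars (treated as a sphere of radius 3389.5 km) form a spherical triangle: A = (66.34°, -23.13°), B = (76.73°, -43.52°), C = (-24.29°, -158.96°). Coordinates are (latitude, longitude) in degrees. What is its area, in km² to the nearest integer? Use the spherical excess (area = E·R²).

2380567 km²

Side lengths (central angles): a = 2.0832, b = 2.2642, c = 0.2110 rad; semiperimeter s = 2.2792.
By l'Huilier's theorem, tan(E/4) = √[tan(s/2) tan((s−a)/2) tan((s−b)/2) tan((s−c)/2)], giving spherical excess E = 0.2072 rad.
Area = E·R² = 0.2072 × (3389.5)² ≈ 2380567 km².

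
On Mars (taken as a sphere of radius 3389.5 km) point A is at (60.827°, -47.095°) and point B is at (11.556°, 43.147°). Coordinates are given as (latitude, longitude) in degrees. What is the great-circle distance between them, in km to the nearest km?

With latitudes φ₁ = 60.827°, φ₂ = 11.556° and longitude difference Δλ = 90.242°:
Haversine: a = sin²(Δφ/2) + cos φ₁ cos φ₂ sin²(Δλ/2) = 0.1738 + (0.4874)(0.9797)(0.5021) = 0.41355.
Central angle c = 2·arcsin(√a) = 1.39703 rad.
Distance = R·c = 3389.5 × 1.3970 ≈ 4735 km.

4735 km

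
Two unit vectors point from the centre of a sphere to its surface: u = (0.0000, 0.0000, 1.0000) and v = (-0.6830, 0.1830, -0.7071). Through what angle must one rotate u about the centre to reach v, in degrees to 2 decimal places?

135.00°

u·v = -0.7071; |u| = 1.0000, |v| = 1.0000.
cos θ = (u·v)/(|u||v|) = -0.7071, so θ = 135.00°.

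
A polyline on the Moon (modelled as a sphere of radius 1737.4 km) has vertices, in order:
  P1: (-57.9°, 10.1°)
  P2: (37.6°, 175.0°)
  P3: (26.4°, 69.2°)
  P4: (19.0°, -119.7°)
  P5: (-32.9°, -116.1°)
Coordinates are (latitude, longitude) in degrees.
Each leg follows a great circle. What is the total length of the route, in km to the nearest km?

13001 km

Leg P1→P2: central angle 2.7475 rad, distance 4773.5 km.
Leg P2→P3: central angle 1.4927 rad, distance 2593.3 km.
Leg P3→P4: central angle 2.3350 rad, distance 4056.8 km.
Leg P4→P5: central angle 0.9078 rad, distance 1577.2 km.
Total: 4773.5 + 2593.3 + 4056.8 + 1577.2 ≈ 13001 km.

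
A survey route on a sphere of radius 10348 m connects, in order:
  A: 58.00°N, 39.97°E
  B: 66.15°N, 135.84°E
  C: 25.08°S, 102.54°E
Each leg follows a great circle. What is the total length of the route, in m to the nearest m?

Leg A→B: central angle 0.7171 rad, distance 7420.5 m.
Leg B→C: central angle 1.6525 rad, distance 17099.9 m.
Total: 7420.5 + 17099.9 ≈ 24520 m.

24520 m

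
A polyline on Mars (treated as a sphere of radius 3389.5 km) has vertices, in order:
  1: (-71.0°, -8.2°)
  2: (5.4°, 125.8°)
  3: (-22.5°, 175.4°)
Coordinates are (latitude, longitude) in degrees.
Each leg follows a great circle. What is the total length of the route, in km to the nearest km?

Leg 1→2: central angle 1.8903 rad, distance 6407.3 km.
Leg 2→3: central angle 0.9763 rad, distance 3309.1 km.
Total: 6407.3 + 3309.1 ≈ 9716 km.

9716 km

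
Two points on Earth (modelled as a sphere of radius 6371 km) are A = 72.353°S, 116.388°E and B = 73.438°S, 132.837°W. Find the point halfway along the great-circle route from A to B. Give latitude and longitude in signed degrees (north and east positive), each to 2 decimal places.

Central angle δ = 0.4891 rad. Interpolating on the sphere with fraction f = 0.5:
P = [sin((1−f)δ)·A + sin(fδ)·B] / sin δ = 0.5153·A + 0.5153·B in Cartesian coordinates,
giving P = (-0.1693, 0.0322, -0.9850), i.e. latitude -80.08°, longitude 169.22°.

-80.08°, 169.22°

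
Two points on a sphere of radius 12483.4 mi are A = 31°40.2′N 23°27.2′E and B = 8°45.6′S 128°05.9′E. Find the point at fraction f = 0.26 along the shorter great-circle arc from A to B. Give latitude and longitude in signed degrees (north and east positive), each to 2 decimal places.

27.71°, 55.27°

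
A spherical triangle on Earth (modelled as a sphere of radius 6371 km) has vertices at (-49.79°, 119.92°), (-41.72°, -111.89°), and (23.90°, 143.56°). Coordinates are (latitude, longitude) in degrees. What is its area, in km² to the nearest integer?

55508716 km²

Side lengths (central angles): a = 2.0276, b = 1.3374, c = 1.3589 rad; semiperimeter s = 2.3619.
By l'Huilier's theorem, tan(E/4) = √[tan(s/2) tan((s−a)/2) tan((s−b)/2) tan((s−c)/2)], giving spherical excess E = 1.3676 rad.
Area = E·R² = 1.3676 × (6371)² ≈ 55508716 km².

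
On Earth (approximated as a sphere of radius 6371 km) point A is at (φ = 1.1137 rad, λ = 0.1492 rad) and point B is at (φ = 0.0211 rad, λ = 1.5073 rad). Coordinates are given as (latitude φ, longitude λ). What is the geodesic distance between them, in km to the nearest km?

9292 km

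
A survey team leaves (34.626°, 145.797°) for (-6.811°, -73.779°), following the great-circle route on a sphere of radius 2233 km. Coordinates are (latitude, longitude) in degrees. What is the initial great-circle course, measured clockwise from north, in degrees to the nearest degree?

62°

With φ₁ = 0.6043, φ₂ = -0.1189, Δλ = 2.4509 rad, the forward-azimuth formula gives
θ = atan2( sin Δλ cos φ₂ , cos φ₁ sin φ₂ − sin φ₁ cos φ₂ cos Δλ ) = atan2(0.6326, 0.3373) = 61.93°.
So the initial bearing is 62°.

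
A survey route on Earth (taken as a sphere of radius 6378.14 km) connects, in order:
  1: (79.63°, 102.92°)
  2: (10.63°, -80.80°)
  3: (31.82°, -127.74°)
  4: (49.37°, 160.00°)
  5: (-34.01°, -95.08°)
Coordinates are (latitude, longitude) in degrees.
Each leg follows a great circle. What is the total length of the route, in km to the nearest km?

Leg 1→2: central angle 1.5659 rad, distance 9987.4 km.
Leg 2→3: central angle 0.8400 rad, distance 5357.7 km.
Leg 3→4: central angle 0.9658 rad, distance 6160.2 km.
Leg 4→5: central angle 2.1694 rad, distance 13836.6 km.
Total: 9987.4 + 5357.7 + 6160.2 + 13836.6 ≈ 35342 km.

35342 km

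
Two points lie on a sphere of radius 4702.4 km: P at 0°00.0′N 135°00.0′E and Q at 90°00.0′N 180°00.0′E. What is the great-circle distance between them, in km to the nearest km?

7387 km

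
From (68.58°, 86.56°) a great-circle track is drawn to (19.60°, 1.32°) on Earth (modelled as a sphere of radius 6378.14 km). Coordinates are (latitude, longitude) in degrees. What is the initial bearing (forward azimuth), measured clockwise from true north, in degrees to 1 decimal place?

273.0°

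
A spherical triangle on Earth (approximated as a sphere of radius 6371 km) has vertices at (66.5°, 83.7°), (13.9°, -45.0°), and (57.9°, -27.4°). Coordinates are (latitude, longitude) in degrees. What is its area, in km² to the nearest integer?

2234839 km²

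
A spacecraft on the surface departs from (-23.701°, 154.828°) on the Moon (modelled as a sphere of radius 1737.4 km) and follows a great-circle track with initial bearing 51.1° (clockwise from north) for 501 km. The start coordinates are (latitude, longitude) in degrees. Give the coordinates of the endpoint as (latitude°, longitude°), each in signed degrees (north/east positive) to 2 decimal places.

-12.82°, 167.95°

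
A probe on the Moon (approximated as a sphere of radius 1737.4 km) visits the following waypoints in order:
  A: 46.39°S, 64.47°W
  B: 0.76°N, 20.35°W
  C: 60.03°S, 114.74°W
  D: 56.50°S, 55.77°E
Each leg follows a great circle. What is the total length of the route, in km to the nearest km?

6581 km

Leg A→B: central angle 1.0639 rad, distance 1848.3 km.
Leg B→C: central angle 1.6205 rad, distance 2815.5 km.
Leg C→D: central angle 1.1035 rad, distance 1917.3 km.
Total: 1848.3 + 2815.5 + 1917.3 ≈ 6581 km.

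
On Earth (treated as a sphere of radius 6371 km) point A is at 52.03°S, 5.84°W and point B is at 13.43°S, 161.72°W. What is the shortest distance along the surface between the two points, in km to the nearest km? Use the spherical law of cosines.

12375 km

With latitudes φ₁ = -52.030°, φ₂ = -13.430° and longitude difference Δλ = -155.880°:
cos c = sin φ₁ sin φ₂ + cos φ₁ cos φ₂ cos Δλ = (-0.7883)(-0.2323) + (0.6152)(0.9727)(-0.9127) = -0.36308,
so c = arccos(-0.36308) = 1.94237 rad.
Distance = R·c = 6371 × 1.9424 ≈ 12375 km.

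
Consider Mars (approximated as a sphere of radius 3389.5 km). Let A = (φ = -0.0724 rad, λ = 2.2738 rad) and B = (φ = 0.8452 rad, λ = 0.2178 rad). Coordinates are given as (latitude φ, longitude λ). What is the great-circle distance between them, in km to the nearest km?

In radians: φ₁ = -0.0724, φ₂ = 0.8452, Δλ = -117.800° = -2.0560 rad.
Haversine: a = sin²(Δφ/2) + cos φ₁ cos φ₂ sin²(Δλ/2) = 0.1961 + (0.9974)(0.6636)(0.7332) = 0.68140.
Central angle c = 2·arcsin(√a) = 1.94206 rad.
Distance = R·c = 3389.5 × 1.9421 ≈ 6583 km.

6583 km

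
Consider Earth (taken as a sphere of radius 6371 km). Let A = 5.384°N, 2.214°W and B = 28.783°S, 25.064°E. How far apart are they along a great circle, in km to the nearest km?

4791 km

In radians: φ₁ = 0.0940, φ₂ = -0.5024, Δλ = 27.278° = 0.4761 rad.
cos c = sin φ₁ sin φ₂ + cos φ₁ cos φ₂ cos Δλ = (0.0938)(-0.4815) + (0.9956)(0.8764)(0.8888) = 0.73037,
so c = arccos(0.73037) = 0.75194 rad.
Distance = R·c = 6371 × 0.7519 ≈ 4791 km.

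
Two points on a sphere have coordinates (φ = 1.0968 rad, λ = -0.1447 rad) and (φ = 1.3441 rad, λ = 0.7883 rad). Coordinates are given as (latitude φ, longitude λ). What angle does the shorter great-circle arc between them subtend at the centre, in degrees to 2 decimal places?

21.86°

In radians: φ₁ = 1.0968, φ₂ = 1.3441, Δλ = 53.457° = 0.9330 rad.
Haversine: a = sin²(Δφ/2) + cos φ₁ cos φ₂ sin²(Δλ/2) = 0.0152 + (0.4564)(0.2248)(0.2023) = 0.03596.
Central angle c = 2·arcsin(√a) = 0.38160 rad.
So the angular separation is 21.86°.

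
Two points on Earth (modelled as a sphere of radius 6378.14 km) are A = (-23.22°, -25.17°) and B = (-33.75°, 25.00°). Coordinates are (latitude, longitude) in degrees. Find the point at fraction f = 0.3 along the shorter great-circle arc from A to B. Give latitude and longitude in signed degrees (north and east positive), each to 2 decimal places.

-28.33°, -11.32°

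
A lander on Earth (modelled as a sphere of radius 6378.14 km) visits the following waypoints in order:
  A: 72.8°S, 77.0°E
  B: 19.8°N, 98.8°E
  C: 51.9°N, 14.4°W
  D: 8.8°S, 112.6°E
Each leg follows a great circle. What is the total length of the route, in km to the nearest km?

Leg A→B: central angle 1.6361 rad, distance 10435.3 km.
Leg B→C: central angle 1.5329 rad, distance 9777.2 km.
Leg C→D: central angle 2.0799 rad, distance 13265.6 km.
Total: 10435.3 + 9777.2 + 13265.6 ≈ 33478 km.

33478 km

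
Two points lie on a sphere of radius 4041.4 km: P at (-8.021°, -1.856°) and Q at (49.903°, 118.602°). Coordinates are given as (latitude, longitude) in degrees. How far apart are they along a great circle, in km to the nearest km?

8145 km

In radians: φ₁ = -0.1400, φ₂ = 0.8710, Δλ = 120.458° = 2.1024 rad.
cos c = sin φ₁ sin φ₂ + cos φ₁ cos φ₂ cos Δλ = (-0.1395)(0.7650) + (0.9902)(0.6441)(-0.5069) = -0.43003,
so c = arccos(-0.43003) = 2.01533 rad.
Distance = R·c = 4041.4 × 2.0153 ≈ 8145 km.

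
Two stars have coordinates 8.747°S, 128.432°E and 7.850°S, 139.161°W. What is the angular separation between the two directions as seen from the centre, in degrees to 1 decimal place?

91.2°

Let φ₁ = -0.1527 rad, φ₂ = -0.1370 rad, and Δλ = 1.6128 rad.
Haversine: a = sin²(Δφ/2) + cos φ₁ cos φ₂ sin²(Δλ/2) = 0.0001 + (0.9884)(0.9906)(0.5210) = 0.51018.
Central angle c = 2·arcsin(√a) = 1.59115 rad.
So the angular separation is 91.2°.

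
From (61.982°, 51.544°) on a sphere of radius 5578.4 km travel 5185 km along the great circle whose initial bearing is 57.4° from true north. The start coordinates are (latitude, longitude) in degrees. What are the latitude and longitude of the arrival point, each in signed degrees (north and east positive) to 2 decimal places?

46.97°, 149.98°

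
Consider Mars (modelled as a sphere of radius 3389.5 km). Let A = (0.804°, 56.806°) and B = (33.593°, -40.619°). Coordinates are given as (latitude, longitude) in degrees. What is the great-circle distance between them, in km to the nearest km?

In radians: φ₁ = 0.0140, φ₂ = 0.5863, Δλ = -97.425° = -1.7004 rad.
Haversine: a = sin²(Δφ/2) + cos φ₁ cos φ₂ sin²(Δλ/2) = 0.0797 + (0.9999)(0.8330)(0.5646) = 0.54994.
Central angle c = 2·arcsin(√a) = 1.67083 rad.
Distance = R·c = 3389.5 × 1.6708 ≈ 5663 km.

5663 km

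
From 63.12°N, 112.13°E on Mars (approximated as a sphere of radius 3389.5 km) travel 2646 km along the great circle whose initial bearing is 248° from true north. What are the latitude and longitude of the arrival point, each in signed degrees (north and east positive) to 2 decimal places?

30.96°, 62.58°

Angular distance δ = d/R = 2646/3389.5 = 0.78065 rad; initial bearing θ = 4.3284 rad.
sin φ₂ = sin φ₁ cos δ + cos φ₁ sin δ cos θ = (0.8920)(0.7105) + (0.4521)(0.7037)(-0.3746) = 0.5145, so φ₂ = 30.96°.
Δλ = atan2(sin θ sin δ cos φ₁, cos δ − sin φ₁ sin φ₂) = atan2(-0.2950, 0.2515) = -49.547°.
λ₂ = 112.130° − 49.547° = 62.58°.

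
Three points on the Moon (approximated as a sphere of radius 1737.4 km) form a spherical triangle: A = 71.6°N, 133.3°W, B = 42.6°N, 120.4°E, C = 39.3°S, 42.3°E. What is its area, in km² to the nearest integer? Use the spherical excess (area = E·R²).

4587731 km²

Side lengths (central angles): a = 1.8873, b = 2.5765, c = 0.9557 rad; semiperimeter s = 2.7097.
By l'Huilier's theorem, tan(E/4) = √[tan(s/2) tan((s−a)/2) tan((s−b)/2) tan((s−c)/2)], giving spherical excess E = 1.5198 rad.
Area = E·R² = 1.5198 × (1737.4)² ≈ 4587731 km².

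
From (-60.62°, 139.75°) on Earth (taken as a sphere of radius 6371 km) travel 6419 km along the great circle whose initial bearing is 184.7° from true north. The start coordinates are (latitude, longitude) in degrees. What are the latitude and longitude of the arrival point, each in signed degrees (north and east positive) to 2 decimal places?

-61.48°, -31.91°

Angular distance δ = d/R = 6419/6371 = 1.00753 rad; initial bearing θ = 3.2236 rad.
sin φ₂ = sin φ₁ cos δ + cos φ₁ sin δ cos θ = (-0.8714)(0.5339) + (0.4906)(0.8455)(-0.9966) = -0.8787, so φ₂ = -61.48°.
Δλ = atan2(sin θ sin δ cos φ₁, cos δ − sin φ₁ sin φ₂) = atan2(-0.0340, -0.2317) = -171.656°.
λ₂ = 139.750° − 171.656° = -31.91°.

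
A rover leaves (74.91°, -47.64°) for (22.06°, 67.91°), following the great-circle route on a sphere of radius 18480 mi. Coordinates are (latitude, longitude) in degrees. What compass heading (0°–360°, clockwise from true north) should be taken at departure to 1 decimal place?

60.0°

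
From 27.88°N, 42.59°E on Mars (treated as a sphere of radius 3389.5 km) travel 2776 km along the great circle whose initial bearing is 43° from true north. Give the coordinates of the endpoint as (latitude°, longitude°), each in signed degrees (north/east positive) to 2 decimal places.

Angular distance δ = d/R = 2776/3389.5 = 0.81900 rad; initial bearing θ = 0.7505 rad.
sin φ₂ = sin φ₁ cos δ + cos φ₁ sin δ cos θ = (0.4676)(0.6830) + (0.8839)(0.7305)(0.7314) = 0.7916, so φ₂ = 52.33°.
Δλ = atan2(sin θ sin δ cos φ₁, cos δ − sin φ₁ sin φ₂) = atan2(0.4404, 0.3128) = 54.613°.
λ₂ = 42.590° + 54.613° = 97.20°.

52.33°, 97.20°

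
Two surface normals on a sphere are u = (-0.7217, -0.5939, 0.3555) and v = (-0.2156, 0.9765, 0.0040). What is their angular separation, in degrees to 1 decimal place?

115.0°

u·v = -0.4229; |u| = 1.0000, |v| = 1.0000.
cos θ = (u·v)/(|u||v|) = -0.4229, so θ = 115.0°.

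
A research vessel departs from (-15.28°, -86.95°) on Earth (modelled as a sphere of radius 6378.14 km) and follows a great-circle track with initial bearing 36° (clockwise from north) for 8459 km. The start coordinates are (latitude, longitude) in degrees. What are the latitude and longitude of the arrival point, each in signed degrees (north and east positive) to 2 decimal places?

43.90°, -34.63°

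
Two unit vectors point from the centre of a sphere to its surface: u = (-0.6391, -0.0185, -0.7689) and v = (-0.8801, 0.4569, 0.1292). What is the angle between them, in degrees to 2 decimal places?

u·v = 0.4547; |u| = 1.0000, |v| = 1.0000.
cos θ = (u·v)/(|u||v|) = 0.4547, so θ = 62.96°.

62.96°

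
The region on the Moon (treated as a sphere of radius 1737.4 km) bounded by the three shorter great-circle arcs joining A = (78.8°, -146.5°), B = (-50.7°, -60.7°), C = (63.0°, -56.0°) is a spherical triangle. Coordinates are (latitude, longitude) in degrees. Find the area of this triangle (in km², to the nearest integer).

Side lengths (central angles): a = 1.9855, b = 0.5089, c = 2.4190 rad; semiperimeter s = 2.4567.
By l'Huilier's theorem, tan(E/4) = √[tan(s/2) tan((s−a)/2) tan((s−b)/2) tan((s−c)/2)], giving spherical excess E = 0.5434 rad.
Area = E·R² = 0.5434 × (1737.4)² ≈ 1640377 km².

1640377 km²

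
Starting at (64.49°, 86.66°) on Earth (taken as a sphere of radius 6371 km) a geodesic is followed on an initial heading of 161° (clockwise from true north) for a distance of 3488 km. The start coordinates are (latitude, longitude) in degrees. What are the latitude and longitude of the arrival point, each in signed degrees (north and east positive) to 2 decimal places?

33.96°, 98.45°

Angular distance δ = d/R = 3488/6371 = 0.54748 rad; initial bearing θ = 2.8100 rad.
sin φ₂ = sin φ₁ cos δ + cos φ₁ sin δ cos θ = (0.9025)(0.8538) + (0.4307)(0.5205)(-0.9455) = 0.5586, so φ₂ = 33.96°.
Δλ = atan2(sin θ sin δ cos φ₁, cos δ − sin φ₁ sin φ₂) = atan2(0.0730, 0.3497) = 11.790°.
λ₂ = 86.660° + 11.790° = 98.45°.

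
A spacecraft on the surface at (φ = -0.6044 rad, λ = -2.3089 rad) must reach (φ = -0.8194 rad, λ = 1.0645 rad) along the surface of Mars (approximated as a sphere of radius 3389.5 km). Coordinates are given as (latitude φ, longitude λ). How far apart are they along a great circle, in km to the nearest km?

5771 km

In radians: φ₁ = -0.6044, φ₂ = -0.8194, Δλ = -166.718° = -2.9098 rad.
cos c = sin φ₁ sin φ₂ + cos φ₁ cos φ₂ cos Δλ = (-0.5683)(-0.7307) + (0.8228)(0.6827)(-0.9733) = -0.13144,
so c = arccos(-0.13144) = 1.70262 rad.
Distance = R·c = 3389.5 × 1.7026 ≈ 5771 km.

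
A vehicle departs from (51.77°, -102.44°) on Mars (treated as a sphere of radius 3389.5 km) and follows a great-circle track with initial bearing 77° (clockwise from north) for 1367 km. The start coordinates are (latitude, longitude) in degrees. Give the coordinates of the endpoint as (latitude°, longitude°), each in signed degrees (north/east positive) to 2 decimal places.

Angular distance δ = d/R = 1367/3389.5 = 0.40330 rad; initial bearing θ = 1.3439 rad.
sin φ₂ = sin φ₁ cos δ + cos φ₁ sin δ cos θ = (0.7855)(0.9198) + (0.6188)(0.3925)(0.2250) = 0.7771, so φ₂ = 51.00°.
Δλ = atan2(sin θ sin δ cos φ₁, cos δ − sin φ₁ sin φ₂) = atan2(0.2366, 0.3093) = 37.419°.
λ₂ = -102.440° + 37.419° = -65.02°.

51.00°, -65.02°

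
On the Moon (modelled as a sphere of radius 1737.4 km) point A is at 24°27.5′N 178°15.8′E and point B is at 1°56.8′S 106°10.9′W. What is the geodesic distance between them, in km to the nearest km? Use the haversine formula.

2356 km

In radians: φ₁ = 0.4269, φ₂ = -0.0340, Δλ = 75.555° = 1.3187 rad.
Haversine: a = sin²(Δφ/2) + cos φ₁ cos φ₂ sin²(Δλ/2) = 0.0522 + (0.9103)(0.9994)(0.3753) = 0.39356.
Central angle c = 2·arcsin(√a) = 1.35628 rad.
Distance = R·c = 1737.4 × 1.3563 ≈ 2356 km.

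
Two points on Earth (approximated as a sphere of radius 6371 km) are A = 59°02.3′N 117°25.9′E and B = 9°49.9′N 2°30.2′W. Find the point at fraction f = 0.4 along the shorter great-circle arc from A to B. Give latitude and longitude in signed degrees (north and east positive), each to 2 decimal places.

56.67°, 41.09°

The central angle between A and B is δ = 1.6775 rad.
With f = 0.4, the slerp weights are sin((1−f)δ)/sin δ = 0.8498 and sin(fδ)/sin δ = 0.6253.
Weighted sum of the unit vectors: (0.8498)·(-0.2370,0.4566,0.8575) + (0.6253)·(0.9844,-0.0430,0.1708) = (0.4142, 0.3611, 0.8355).
Converting back: φ = atan2(z, √(x²+y²)) = 56.67°, λ = atan2(y, x) = 41.09°.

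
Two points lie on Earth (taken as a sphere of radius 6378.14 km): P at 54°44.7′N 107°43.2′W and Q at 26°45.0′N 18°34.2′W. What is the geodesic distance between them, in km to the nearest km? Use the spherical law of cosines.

With latitudes φ₁ = 54.745°, φ₂ = 26.750° and longitude difference Δλ = 89.150°:
cos c = sin φ₁ sin φ₂ + cos φ₁ cos φ₂ cos Δλ = (0.8166)(0.4501) + (0.5772)(0.8930)(0.0148) = 0.37519,
so c = arccos(0.37519) = 1.18619 rad.
Distance = R·c = 6378.14 × 1.1862 ≈ 7566 km.

7566 km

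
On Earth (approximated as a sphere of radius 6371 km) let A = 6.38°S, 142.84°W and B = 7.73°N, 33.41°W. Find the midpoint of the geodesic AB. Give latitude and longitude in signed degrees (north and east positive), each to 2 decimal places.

The central angle between A and B is δ = 1.9204 rad.
With f = 0.5, the slerp weights are sin((1−f)δ)/sin δ = 0.8721 and sin(fδ)/sin δ = 0.8721.
Weighted sum of the unit vectors: (0.8721)·(-0.7920,-0.6003,-0.1111) + (0.8721)·(0.8272,-0.5456,0.1345) = (0.0307, -0.9993, 0.0204).
Converting back: φ = atan2(z, √(x²+y²)) = 1.17°, λ = atan2(y, x) = -88.24°.

1.17°, -88.24°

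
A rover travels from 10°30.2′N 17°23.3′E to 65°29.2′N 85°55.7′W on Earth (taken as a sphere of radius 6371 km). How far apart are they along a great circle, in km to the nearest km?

9549 km

With latitudes φ₁ = 10.503°, φ₂ = 65.487° and longitude difference Δλ = -103.317°:
cos c = sin φ₁ sin φ₂ + cos φ₁ cos φ₂ cos Δλ = (0.1823)(0.9099) + (0.9832)(0.4149)(-0.2303) = 0.07190,
so c = arccos(0.07190) = 1.49884 rad.
Distance = R·c = 6371 × 1.4988 ≈ 9549 km.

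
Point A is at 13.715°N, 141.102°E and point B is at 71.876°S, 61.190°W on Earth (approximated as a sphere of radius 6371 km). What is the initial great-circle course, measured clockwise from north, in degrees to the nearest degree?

172°

With φ₁ = 0.2394, φ₂ = -1.2545, Δλ = 2.7525 rad, the forward-azimuth formula gives
θ = atan2( sin Δλ cos φ₂ , cos φ₁ sin φ₂ − sin φ₁ cos φ₂ cos Δλ ) = atan2(0.1180, -0.8550) = 172.14°.
So the initial bearing is 172°.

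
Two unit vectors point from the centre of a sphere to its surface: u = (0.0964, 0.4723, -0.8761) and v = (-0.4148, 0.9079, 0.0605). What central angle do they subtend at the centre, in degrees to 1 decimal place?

70.4°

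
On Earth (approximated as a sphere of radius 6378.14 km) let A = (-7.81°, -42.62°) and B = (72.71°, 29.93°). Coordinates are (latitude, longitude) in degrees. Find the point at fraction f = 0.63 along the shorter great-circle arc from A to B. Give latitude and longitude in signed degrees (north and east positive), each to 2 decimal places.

47.37°, -21.76°

The central angle between A and B is δ = 1.6123 rad.
With f = 0.63, the slerp weights are sin((1−f)δ)/sin δ = 0.5623 and sin(fδ)/sin δ = 0.8506.
Weighted sum of the unit vectors: (0.5623)·(0.7290,-0.6709,-0.1359) + (0.8506)·(0.2576,0.1483,0.9548) = (0.6290, -0.2511, 0.7358).
Converting back: φ = atan2(z, √(x²+y²)) = 47.37°, λ = atan2(y, x) = -21.76°.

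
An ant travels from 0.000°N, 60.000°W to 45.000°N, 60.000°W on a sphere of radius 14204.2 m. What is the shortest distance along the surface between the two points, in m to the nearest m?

11156 m

With latitudes φ₁ = 0.000°, φ₂ = 45.000° and longitude difference Δλ = 0.000°:
cos c = sin φ₁ sin φ₂ + cos φ₁ cos φ₂ cos Δλ = (0.0000)(0.7071) + (1.0000)(0.7071)(1.0000) = 0.70711,
so c = arccos(0.70711) = 0.78540 rad.
Distance = R·c = 14204.2 × 0.7854 ≈ 11156 m.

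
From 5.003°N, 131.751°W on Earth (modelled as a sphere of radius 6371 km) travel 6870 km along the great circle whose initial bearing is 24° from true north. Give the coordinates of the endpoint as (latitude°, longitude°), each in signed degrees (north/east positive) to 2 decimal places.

57.47°, -89.95°

Angular distance δ = d/R = 6870/6371 = 1.07832 rad; initial bearing θ = 0.4189 rad.
sin φ₂ = sin φ₁ cos δ + cos φ₁ sin δ cos θ = (0.0872)(0.4728) + (0.9962)(0.8812)(0.9135) = 0.8432, so φ₂ = 57.47°.
Δλ = atan2(sin θ sin δ cos φ₁, cos δ − sin φ₁ sin φ₂) = atan2(0.3570, 0.3993) = 41.803°.
λ₂ = -131.751° + 41.803° = -89.95°.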